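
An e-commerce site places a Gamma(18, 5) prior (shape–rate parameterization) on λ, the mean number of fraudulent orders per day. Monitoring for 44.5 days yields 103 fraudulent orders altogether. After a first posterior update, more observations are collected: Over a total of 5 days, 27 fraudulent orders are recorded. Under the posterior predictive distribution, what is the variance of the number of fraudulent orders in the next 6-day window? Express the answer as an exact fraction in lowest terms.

Total count 103 over total exposure 44.5 days.
After the first batch: Gamma(18 + 103, 5 + 44.5) = Gamma(121, 99/2).
Total count 27 over total exposure 5 days.
After the second batch: Gamma(121 + 27, 99/2 + 5) = Gamma(148, 109/2).
The posterior predictive for a window of length T is Negative Binomial with variance T·α'·(β'+T)/β'² = 6·148·(121/2)/(11881/4) = 214896/11881.

214896/11881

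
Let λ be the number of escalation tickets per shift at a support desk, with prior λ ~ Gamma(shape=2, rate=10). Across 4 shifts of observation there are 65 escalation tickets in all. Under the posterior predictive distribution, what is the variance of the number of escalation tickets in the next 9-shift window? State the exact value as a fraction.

13869/196

Total count 65 over total exposure 4 shifts.
The Gamma prior is conjugate for the Poisson rate, so λ | data ~ Gamma(2+65, 10+4) = Gamma(67, 14).
The posterior predictive for a window of length T is Negative Binomial with variance T·α'·(β'+T)/β'² = 9·67·23/196 = 13869/196.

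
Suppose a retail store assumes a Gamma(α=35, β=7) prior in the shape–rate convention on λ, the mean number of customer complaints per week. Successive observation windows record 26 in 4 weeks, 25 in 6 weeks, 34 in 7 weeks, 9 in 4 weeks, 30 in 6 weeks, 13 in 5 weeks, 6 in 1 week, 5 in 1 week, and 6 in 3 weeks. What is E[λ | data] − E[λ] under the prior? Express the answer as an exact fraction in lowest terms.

-31/44

Total count: 26 + 25 + 34 + 9 + 30 + 13 + 6 + 5 + 6 = 154.
Total exposure: 4 + 6 + 7 + 4 + 6 + 5 + 1 + 1 + 3 = 37 weeks.
Gamma(α, β) with Poisson data over total exposure Σt gives posterior Gamma(α+Σx, β+Σt) = Gamma(189, 44).
Posterior mean = 189/44 = 189/44; prior mean = 35/7 = 5. Difference = 189/44 − 5 = -31/44.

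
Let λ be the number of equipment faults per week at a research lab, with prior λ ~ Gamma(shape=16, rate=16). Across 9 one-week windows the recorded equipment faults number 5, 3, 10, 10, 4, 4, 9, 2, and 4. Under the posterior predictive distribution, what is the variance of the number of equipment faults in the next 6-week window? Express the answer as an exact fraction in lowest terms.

12462/625

Total count: 5 + 3 + 10 + 10 + 4 + 4 + 9 + 2 + 4 = 51.
Total exposure: 9 weeks.
Gamma(α, β) with Poisson data over total exposure Σt gives posterior Gamma(α+Σx, β+Σt) = Gamma(67, 25).
The posterior predictive for a window of length T is Negative Binomial with variance T·α'·(β'+T)/β'² = 6·67·31/625 = 12462/625.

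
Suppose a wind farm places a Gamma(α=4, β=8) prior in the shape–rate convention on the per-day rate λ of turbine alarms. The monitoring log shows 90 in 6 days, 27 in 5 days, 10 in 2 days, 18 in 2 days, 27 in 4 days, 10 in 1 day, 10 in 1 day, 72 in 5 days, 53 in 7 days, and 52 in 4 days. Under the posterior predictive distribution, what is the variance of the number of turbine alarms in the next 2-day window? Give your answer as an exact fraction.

Total count: 90 + 27 + 10 + 18 + 27 + 10 + 10 + 72 + 53 + 52 = 369.
Total exposure: 6 + 5 + 2 + 2 + 4 + 1 + 1 + 5 + 7 + 4 = 37 days.
The Gamma prior is conjugate for the Poisson rate, so λ | data ~ Gamma(4+369, 8+37) = Gamma(373, 45).
The posterior predictive for a window of length T is Negative Binomial with variance T·α'·(β'+T)/β'² = 2·373·47/2025 = 35062/2025.

35062/2025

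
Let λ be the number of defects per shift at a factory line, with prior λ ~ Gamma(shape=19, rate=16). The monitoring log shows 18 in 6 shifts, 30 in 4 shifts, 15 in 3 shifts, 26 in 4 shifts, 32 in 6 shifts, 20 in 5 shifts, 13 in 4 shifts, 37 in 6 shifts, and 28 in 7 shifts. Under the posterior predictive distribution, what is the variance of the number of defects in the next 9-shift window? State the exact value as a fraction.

Total count: 18 + 30 + 15 + 26 + 32 + 20 + 13 + 37 + 28 = 219.
Total exposure: 6 + 4 + 3 + 4 + 6 + 5 + 4 + 6 + 7 = 45 shifts.
Gamma(α, β) with Poisson data over total exposure Σt gives posterior Gamma(α+Σx, β+Σt) = Gamma(238, 61).
The posterior predictive for a window of length T is Negative Binomial with variance T·α'·(β'+T)/β'² = 9·238·70/3721 = 149940/3721.

149940/3721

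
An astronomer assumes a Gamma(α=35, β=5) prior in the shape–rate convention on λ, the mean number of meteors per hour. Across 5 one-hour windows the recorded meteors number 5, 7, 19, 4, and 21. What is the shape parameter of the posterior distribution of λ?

91

Total count: 5 + 7 + 19 + 4 + 21 = 56.
Total exposure: 5 hours.
By Gamma–Poisson conjugacy, the posterior is Gamma(α + Σx, β + Σt) = Gamma(35 + 56, 5 + 5) = Gamma(91, 10).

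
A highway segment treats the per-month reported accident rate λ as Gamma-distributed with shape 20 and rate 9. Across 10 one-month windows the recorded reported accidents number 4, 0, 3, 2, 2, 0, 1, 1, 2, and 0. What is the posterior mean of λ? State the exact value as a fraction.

35/19

Total count: 4 + 0 + 3 + 2 + 2 + 0 + 1 + 1 + 2 + 0 = 15.
Total exposure: 10 months.
The Gamma prior is conjugate for the Poisson rate, so λ | data ~ Gamma(20+15, 9+10) = Gamma(35, 19).
Posterior mean = α'/β' = 35/19.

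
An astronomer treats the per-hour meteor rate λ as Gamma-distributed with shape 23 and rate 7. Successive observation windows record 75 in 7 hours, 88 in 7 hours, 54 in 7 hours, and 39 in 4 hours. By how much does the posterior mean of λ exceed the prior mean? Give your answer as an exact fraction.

1217/224

Total count: 75 + 88 + 54 + 39 = 256.
Total exposure: 7 + 7 + 7 + 4 = 25 hours.
Gamma(α, β) with Poisson data over total exposure Σt gives posterior Gamma(α+Σx, β+Σt) = Gamma(279, 32).
Posterior mean = 279/32 = 279/32; prior mean = 23/7 = 23/7. Difference = 279/32 − 23/7 = 1217/224.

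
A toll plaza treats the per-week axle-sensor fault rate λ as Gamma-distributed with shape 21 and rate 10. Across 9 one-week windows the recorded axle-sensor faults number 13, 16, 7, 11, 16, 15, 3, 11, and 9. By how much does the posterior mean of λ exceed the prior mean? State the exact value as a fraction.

821/190

Total count: 13 + 16 + 7 + 11 + 16 + 15 + 3 + 11 + 9 = 101.
Total exposure: 9 weeks.
The Gamma prior is conjugate for the Poisson rate, so λ | data ~ Gamma(21+101, 10+9) = Gamma(122, 19).
Posterior mean = 122/19 = 122/19; prior mean = 21/10 = 21/10. Difference = 122/19 − 21/10 = 821/190.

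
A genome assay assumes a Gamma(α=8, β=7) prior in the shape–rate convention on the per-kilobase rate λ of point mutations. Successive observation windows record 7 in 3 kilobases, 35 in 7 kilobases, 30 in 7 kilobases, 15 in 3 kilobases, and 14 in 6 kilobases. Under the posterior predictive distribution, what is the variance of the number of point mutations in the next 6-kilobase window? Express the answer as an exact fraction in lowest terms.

2834/121

Total count: 7 + 35 + 30 + 15 + 14 = 101.
Total exposure: 3 + 7 + 7 + 3 + 6 = 26 kilobases.
Conjugate update: add total count to the shape and total exposure to the rate, giving Gamma(109, 33).
The posterior predictive for a window of length T is Negative Binomial with variance T·α'·(β'+T)/β'² = 6·109·39/1089 = 2834/121.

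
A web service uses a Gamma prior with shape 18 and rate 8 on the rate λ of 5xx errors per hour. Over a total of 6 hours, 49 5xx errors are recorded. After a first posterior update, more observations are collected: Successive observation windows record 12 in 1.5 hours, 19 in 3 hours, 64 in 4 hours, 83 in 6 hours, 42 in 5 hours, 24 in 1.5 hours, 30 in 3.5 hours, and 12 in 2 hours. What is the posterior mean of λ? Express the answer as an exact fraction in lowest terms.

706/81

Total count 49 over total exposure 6 hours.
After the first batch: Gamma(18 + 49, 8 + 6) = Gamma(67, 14).
Total count: 12 + 19 + 64 + 83 + 42 + 24 + 30 + 12 = 286.
Total exposure: 1.5 + 3 + 4 + 6 + 5 + 1.5 + 3.5 + 2 = 26.5 hours.
After the second batch: Gamma(67 + 286, 14 + 26.5) = Gamma(353, 81/2).
Posterior mean = α'/β' = 353/(81/2) = 706/81.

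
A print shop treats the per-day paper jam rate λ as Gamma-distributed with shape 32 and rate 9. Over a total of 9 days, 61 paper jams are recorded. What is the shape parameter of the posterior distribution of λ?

93

Total count 61 over total exposure 9 days.
By Gamma–Poisson conjugacy, the posterior is Gamma(α + Σx, β + Σt) = Gamma(32 + 61, 9 + 9) = Gamma(93, 18).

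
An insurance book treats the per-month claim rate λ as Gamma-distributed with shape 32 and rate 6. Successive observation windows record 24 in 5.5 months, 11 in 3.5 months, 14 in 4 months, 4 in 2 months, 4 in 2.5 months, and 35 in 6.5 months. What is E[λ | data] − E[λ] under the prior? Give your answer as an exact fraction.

-6/5

Total count: 24 + 11 + 14 + 4 + 4 + 35 = 92.
Total exposure: 5.5 + 3.5 + 4 + 2 + 2.5 + 6.5 = 24 months.
By Gamma–Poisson conjugacy, the posterior is Gamma(α + Σx, β + Σt) = Gamma(32 + 92, 6 + 24) = Gamma(124, 30).
Posterior mean = 124/30 = 62/15; prior mean = 32/6 = 16/3. Difference = 62/15 − 16/3 = -6/5.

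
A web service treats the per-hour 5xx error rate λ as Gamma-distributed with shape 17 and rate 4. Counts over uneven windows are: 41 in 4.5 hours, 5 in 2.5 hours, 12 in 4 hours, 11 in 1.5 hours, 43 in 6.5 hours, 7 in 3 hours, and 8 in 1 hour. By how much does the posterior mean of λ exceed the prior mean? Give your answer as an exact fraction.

13/12

Total count: 41 + 5 + 12 + 11 + 43 + 7 + 8 = 127.
Total exposure: 4.5 + 2.5 + 4 + 1.5 + 6.5 + 3 + 1 = 23 hours.
The Gamma prior is conjugate for the Poisson rate, so λ | data ~ Gamma(17+127, 4+23) = Gamma(144, 27).
Posterior mean = 144/27 = 16/3; prior mean = 17/4 = 17/4. Difference = 16/3 − 17/4 = 13/12.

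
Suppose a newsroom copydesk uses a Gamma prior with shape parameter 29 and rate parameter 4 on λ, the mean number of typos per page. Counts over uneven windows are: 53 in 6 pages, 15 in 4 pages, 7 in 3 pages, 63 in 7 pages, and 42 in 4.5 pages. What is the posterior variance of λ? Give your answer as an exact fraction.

44/171

Total count: 53 + 15 + 7 + 63 + 42 = 180.
Total exposure: 6 + 4 + 3 + 7 + 4.5 = 24.5 pages.
The Gamma prior is conjugate for the Poisson rate, so λ | data ~ Gamma(29+180, 4+24.5) = Gamma(209, 57/2).
Posterior variance = α'/β'² = 209/(3249/4) = 44/171.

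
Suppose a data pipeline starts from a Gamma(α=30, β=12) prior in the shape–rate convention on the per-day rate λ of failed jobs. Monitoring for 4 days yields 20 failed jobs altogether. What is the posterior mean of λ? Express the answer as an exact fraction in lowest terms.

Total count 20 over total exposure 4 days.
Gamma(α, β) with Poisson data over total exposure Σt gives posterior Gamma(α+Σx, β+Σt) = Gamma(50, 16).
Posterior mean = α'/β' = 50/16 = 25/8.

25/8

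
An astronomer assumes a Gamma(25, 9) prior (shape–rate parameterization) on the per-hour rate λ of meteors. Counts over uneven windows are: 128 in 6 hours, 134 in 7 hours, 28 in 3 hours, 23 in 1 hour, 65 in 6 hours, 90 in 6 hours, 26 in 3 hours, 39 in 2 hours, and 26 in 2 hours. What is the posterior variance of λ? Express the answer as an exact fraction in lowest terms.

584/2025

Total count: 128 + 134 + 28 + 23 + 65 + 90 + 26 + 39 + 26 = 559.
Total exposure: 6 + 7 + 3 + 1 + 6 + 6 + 3 + 2 + 2 = 36 hours.
Conjugate update: add total count to the shape and total exposure to the rate, giving Gamma(584, 45).
Posterior variance = α'/β'² = 584/2025.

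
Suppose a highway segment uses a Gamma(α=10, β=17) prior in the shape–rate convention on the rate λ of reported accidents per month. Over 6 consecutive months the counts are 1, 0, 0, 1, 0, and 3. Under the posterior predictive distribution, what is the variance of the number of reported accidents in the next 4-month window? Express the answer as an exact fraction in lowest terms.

1620/529

Total count: 1 + 0 + 0 + 1 + 0 + 3 = 5.
Total exposure: 6 months.
Posterior: α' = 10 + 5 = 15, β' = 17 + 6 = 23.
The posterior predictive for a window of length T is Negative Binomial with variance T·α'·(β'+T)/β'² = 4·15·27/529 = 1620/529.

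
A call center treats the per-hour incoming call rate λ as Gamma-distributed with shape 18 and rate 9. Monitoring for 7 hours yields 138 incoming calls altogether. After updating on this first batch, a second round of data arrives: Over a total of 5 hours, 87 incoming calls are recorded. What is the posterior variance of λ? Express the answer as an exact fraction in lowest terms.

27/49

Total count 138 over total exposure 7 hours.
After the first batch: Gamma(18 + 138, 9 + 7) = Gamma(156, 16).
Total count 87 over total exposure 5 hours.
After the second batch: Gamma(156 + 87, 16 + 5) = Gamma(243, 21).
Posterior variance = α'/β'² = 243/441 = 27/49.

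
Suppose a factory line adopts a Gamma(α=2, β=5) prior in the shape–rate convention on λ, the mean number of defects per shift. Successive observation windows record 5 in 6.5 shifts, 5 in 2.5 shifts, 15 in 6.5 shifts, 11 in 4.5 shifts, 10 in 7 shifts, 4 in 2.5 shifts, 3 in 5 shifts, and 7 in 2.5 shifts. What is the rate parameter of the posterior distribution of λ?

Total count: 5 + 5 + 15 + 11 + 10 + 4 + 3 + 7 = 60.
Total exposure: 6.5 + 2.5 + 6.5 + 4.5 + 7 + 2.5 + 5 + 2.5 = 37 shifts.
The Gamma prior is conjugate for the Poisson rate, so λ | data ~ Gamma(2+60, 5+37) = Gamma(62, 42).

42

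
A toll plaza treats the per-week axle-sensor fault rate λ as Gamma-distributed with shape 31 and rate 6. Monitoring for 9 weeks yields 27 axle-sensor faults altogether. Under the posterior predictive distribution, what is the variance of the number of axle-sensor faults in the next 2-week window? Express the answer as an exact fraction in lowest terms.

1972/225

Total count 27 over total exposure 9 weeks.
Posterior: α' = 31 + 27 = 58, β' = 6 + 9 = 15.
The posterior predictive for a window of length T is Negative Binomial with variance T·α'·(β'+T)/β'² = 2·58·17/225 = 1972/225.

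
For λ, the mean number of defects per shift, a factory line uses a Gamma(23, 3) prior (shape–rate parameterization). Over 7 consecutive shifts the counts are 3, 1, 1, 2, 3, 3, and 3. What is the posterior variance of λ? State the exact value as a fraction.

39/100

Total count: 3 + 1 + 1 + 2 + 3 + 3 + 3 = 16.
Total exposure: 7 shifts.
Gamma(α, β) with Poisson data over total exposure Σt gives posterior Gamma(α+Σx, β+Σt) = Gamma(39, 10).
Posterior variance = α'/β'² = 39/100.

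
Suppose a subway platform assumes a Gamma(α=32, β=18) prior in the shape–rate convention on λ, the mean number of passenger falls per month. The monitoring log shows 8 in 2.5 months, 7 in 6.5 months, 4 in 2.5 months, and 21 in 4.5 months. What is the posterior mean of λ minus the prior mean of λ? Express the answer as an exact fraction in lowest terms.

52/153

Total count: 8 + 7 + 4 + 21 = 40.
Total exposure: 2.5 + 6.5 + 2.5 + 4.5 = 16 months.
Posterior: α' = 32 + 40 = 72, β' = 18 + 16 = 34.
Posterior mean = 72/34 = 36/17; prior mean = 32/18 = 16/9. Difference = 36/17 − 16/9 = 52/153.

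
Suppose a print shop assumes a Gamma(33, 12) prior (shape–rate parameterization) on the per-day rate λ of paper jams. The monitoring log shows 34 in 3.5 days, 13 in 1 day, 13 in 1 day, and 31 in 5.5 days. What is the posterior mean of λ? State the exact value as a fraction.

124/23

Total count: 34 + 13 + 13 + 31 = 91.
Total exposure: 3.5 + 1 + 1 + 5.5 = 11 days.
The Gamma prior is conjugate for the Poisson rate, so λ | data ~ Gamma(33+91, 12+11) = Gamma(124, 23).
Posterior mean = α'/β' = 124/23.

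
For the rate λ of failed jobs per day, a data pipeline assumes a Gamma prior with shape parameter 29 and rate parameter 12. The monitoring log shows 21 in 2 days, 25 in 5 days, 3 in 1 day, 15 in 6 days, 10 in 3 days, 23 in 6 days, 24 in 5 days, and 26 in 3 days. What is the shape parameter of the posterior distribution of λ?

Total count: 21 + 25 + 3 + 15 + 10 + 23 + 24 + 26 = 147.
Total exposure: 2 + 5 + 1 + 6 + 3 + 6 + 5 + 3 = 31 days.
Gamma(α, β) with Poisson data over total exposure Σt gives posterior Gamma(α+Σx, β+Σt) = Gamma(176, 43).

176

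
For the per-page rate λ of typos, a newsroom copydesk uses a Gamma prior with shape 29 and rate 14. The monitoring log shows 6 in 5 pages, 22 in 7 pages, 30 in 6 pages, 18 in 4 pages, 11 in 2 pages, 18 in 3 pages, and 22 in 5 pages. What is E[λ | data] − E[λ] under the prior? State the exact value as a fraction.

425/322

Total count: 6 + 22 + 30 + 18 + 11 + 18 + 22 = 127.
Total exposure: 5 + 7 + 6 + 4 + 2 + 3 + 5 = 32 pages.
Posterior: α' = 29 + 127 = 156, β' = 14 + 32 = 46.
Posterior mean = 156/46 = 78/23; prior mean = 29/14 = 29/14. Difference = 78/23 − 29/14 = 425/322.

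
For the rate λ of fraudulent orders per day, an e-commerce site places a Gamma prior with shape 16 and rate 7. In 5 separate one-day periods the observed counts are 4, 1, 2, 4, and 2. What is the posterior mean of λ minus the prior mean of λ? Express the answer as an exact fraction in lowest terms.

11/84

Total count: 4 + 1 + 2 + 4 + 2 = 13.
Total exposure: 5 days.
Posterior: α' = 16 + 13 = 29, β' = 7 + 5 = 12.
Posterior mean = 29/12 = 29/12; prior mean = 16/7 = 16/7. Difference = 29/12 − 16/7 = 11/84.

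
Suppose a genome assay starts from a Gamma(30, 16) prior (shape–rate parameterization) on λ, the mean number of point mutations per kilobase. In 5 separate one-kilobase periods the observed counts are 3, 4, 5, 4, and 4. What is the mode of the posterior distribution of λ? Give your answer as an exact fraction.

7/3

Total count: 3 + 4 + 5 + 4 + 4 = 20.
Total exposure: 5 kilobases.
By Gamma–Poisson conjugacy, the posterior is Gamma(α + Σx, β + Σt) = Gamma(30 + 20, 16 + 5) = Gamma(50, 21).
Posterior mode = (α'−1)/β' = 49/21 = 7/3.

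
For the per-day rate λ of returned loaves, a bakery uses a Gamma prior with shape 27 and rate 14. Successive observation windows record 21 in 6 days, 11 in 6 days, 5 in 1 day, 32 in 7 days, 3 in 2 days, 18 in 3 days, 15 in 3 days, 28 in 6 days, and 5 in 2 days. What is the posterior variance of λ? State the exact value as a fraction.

33/500

Total count: 21 + 11 + 5 + 32 + 3 + 18 + 15 + 28 + 5 = 138.
Total exposure: 6 + 6 + 1 + 7 + 2 + 3 + 3 + 6 + 2 = 36 days.
The Gamma prior is conjugate for the Poisson rate, so λ | data ~ Gamma(27+138, 14+36) = Gamma(165, 50).
Posterior variance = α'/β'² = 165/2500 = 33/500.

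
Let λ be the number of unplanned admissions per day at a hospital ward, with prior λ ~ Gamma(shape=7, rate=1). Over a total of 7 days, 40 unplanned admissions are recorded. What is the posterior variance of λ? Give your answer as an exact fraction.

47/64

Total count 40 over total exposure 7 days.
Posterior: α' = 7 + 40 = 47, β' = 1 + 7 = 8.
Posterior variance = α'/β'² = 47/64.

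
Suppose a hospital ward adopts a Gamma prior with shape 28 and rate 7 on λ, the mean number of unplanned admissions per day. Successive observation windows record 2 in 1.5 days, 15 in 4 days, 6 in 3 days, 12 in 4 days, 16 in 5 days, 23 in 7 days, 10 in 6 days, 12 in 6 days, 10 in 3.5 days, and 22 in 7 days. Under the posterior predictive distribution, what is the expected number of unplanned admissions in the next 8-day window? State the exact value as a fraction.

Total count: 2 + 15 + 6 + 12 + 16 + 23 + 10 + 12 + 10 + 22 = 128.
Total exposure: 1.5 + 4 + 3 + 4 + 5 + 7 + 6 + 6 + 3.5 + 7 = 47 days.
Conjugate update: add total count to the shape and total exposure to the rate, giving Gamma(156, 54).
Predictive mean over an 8-day window = T·E[λ|data] = 8·156/54 = 208/9.

208/9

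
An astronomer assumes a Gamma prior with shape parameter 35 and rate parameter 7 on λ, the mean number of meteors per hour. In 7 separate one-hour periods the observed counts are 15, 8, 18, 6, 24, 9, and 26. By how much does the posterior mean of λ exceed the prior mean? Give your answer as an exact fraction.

71/14

Total count: 15 + 8 + 18 + 6 + 24 + 9 + 26 = 106.
Total exposure: 7 hours.
Conjugate update: add total count to the shape and total exposure to the rate, giving Gamma(141, 14).
Posterior mean = 141/14 = 141/14; prior mean = 35/7 = 5. Difference = 141/14 − 5 = 71/14.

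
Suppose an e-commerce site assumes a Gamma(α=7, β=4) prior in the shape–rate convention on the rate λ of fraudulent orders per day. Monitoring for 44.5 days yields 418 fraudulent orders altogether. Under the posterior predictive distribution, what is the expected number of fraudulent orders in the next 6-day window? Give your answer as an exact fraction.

5100/97

Total count 418 over total exposure 44.5 days.
Conjugate update: add total count to the shape and total exposure to the rate, giving Gamma(425, 97/2).
Predictive mean over a 6-day window = T·E[λ|data] = 6·425/(97/2) = 5100/97.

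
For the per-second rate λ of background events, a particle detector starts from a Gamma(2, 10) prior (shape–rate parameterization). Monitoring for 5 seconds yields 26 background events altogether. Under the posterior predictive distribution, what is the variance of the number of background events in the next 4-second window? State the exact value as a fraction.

Total count 26 over total exposure 5 seconds.
By Gamma–Poisson conjugacy, the posterior is Gamma(α + Σx, β + Σt) = Gamma(2 + 26, 10 + 5) = Gamma(28, 15).
The posterior predictive for a window of length T is Negative Binomial with variance T·α'·(β'+T)/β'² = 4·28·19/225 = 2128/225.

2128/225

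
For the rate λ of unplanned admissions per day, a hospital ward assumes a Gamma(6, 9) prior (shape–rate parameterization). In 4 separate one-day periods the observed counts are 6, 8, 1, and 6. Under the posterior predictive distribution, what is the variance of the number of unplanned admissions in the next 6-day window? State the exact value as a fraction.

3078/169

Total count: 6 + 8 + 1 + 6 = 21.
Total exposure: 4 days.
Conjugate update: add total count to the shape and total exposure to the rate, giving Gamma(27, 13).
The posterior predictive for a window of length T is Negative Binomial with variance T·α'·(β'+T)/β'² = 6·27·19/169 = 3078/169.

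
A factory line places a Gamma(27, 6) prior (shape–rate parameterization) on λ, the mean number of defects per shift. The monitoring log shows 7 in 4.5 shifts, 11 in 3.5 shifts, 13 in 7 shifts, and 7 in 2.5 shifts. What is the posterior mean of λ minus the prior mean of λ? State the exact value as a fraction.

-163/94

Total count: 7 + 11 + 13 + 7 = 38.
Total exposure: 4.5 + 3.5 + 7 + 2.5 = 17.5 shifts.
Gamma(α, β) with Poisson data over total exposure Σt gives posterior Gamma(α+Σx, β+Σt) = Gamma(65, 47/2).
Posterior mean = 65/(47/2) = 130/47; prior mean = 27/6 = 9/2. Difference = 130/47 − 9/2 = -163/94.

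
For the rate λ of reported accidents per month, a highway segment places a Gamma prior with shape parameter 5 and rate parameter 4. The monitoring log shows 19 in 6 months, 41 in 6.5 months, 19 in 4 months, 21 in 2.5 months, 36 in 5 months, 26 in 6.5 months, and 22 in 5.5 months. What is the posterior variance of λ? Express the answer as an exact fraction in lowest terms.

189/1600

Total count: 19 + 41 + 19 + 21 + 36 + 26 + 22 = 184.
Total exposure: 6 + 6.5 + 4 + 2.5 + 5 + 6.5 + 5.5 = 36 months.
The Gamma prior is conjugate for the Poisson rate, so λ | data ~ Gamma(5+184, 4+36) = Gamma(189, 40).
Posterior variance = α'/β'² = 189/1600.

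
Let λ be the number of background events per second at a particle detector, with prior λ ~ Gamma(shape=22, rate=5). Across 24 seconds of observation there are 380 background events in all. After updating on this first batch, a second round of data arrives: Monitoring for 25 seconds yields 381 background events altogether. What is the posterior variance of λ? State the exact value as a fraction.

29/108

Total count 380 over total exposure 24 seconds.
After the first batch: Gamma(22 + 380, 5 + 24) = Gamma(402, 29).
Total count 381 over total exposure 25 seconds.
After the second batch: Gamma(402 + 381, 29 + 25) = Gamma(783, 54).
Posterior variance = α'/β'² = 783/2916 = 29/108.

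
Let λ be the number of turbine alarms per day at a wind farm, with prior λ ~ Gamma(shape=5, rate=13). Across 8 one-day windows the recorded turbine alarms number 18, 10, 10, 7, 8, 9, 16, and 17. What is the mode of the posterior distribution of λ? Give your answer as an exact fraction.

33/7

Total count: 18 + 10 + 10 + 7 + 8 + 9 + 16 + 17 = 95.
Total exposure: 8 days.
Posterior: α' = 5 + 95 = 100, β' = 13 + 8 = 21.
Posterior mode = (α'−1)/β' = 99/21 = 33/7.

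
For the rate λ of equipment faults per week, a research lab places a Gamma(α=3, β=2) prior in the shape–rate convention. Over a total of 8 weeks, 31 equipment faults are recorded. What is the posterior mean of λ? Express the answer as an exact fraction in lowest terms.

Total count 31 over total exposure 8 weeks.
By Gamma–Poisson conjugacy, the posterior is Gamma(α + Σx, β + Σt) = Gamma(3 + 31, 2 + 8) = Gamma(34, 10).
Posterior mean = α'/β' = 34/10 = 17/5.

17/5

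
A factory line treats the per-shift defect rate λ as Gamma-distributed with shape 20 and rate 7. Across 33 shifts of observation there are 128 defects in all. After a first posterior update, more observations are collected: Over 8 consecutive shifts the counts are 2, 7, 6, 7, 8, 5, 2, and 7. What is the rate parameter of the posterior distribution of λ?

Total count 128 over total exposure 33 shifts.
After the first batch: Gamma(20 + 128, 7 + 33) = Gamma(148, 40).
Total count: 2 + 7 + 6 + 7 + 8 + 5 + 2 + 7 = 44.
Total exposure: 8 shifts.
After the second batch: Gamma(148 + 44, 40 + 8) = Gamma(192, 48).

48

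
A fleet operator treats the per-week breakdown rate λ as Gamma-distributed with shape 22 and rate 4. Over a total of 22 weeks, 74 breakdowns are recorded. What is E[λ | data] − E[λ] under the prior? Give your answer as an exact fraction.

-47/26

Total count 74 over total exposure 22 weeks.
Gamma(α, β) with Poisson data over total exposure Σt gives posterior Gamma(α+Σx, β+Σt) = Gamma(96, 26).
Posterior mean = 96/26 = 48/13; prior mean = 22/4 = 11/2. Difference = 48/13 − 11/2 = -47/26.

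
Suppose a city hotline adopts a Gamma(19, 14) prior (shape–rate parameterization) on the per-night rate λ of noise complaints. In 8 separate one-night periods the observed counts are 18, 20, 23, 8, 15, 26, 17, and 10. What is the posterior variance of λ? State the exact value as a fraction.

39/121

Total count: 18 + 20 + 23 + 8 + 15 + 26 + 17 + 10 = 137.
Total exposure: 8 nights.
Gamma(α, β) with Poisson data over total exposure Σt gives posterior Gamma(α+Σx, β+Σt) = Gamma(156, 22).
Posterior variance = α'/β'² = 156/484 = 39/121.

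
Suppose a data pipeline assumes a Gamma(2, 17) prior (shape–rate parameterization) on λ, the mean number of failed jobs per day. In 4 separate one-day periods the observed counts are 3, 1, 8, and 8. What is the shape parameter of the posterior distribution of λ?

22

Total count: 3 + 1 + 8 + 8 = 20.
Total exposure: 4 days.
The Gamma prior is conjugate for the Poisson rate, so λ | data ~ Gamma(2+20, 17+4) = Gamma(22, 21).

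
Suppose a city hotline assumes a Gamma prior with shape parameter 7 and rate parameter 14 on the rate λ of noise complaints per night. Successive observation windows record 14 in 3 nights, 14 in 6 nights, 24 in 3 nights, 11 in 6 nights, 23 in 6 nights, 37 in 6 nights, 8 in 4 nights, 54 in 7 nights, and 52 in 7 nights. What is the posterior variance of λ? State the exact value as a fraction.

61/961

Total count: 14 + 14 + 24 + 11 + 23 + 37 + 8 + 54 + 52 = 237.
Total exposure: 3 + 6 + 3 + 6 + 6 + 6 + 4 + 7 + 7 = 48 nights.
Posterior: α' = 7 + 237 = 244, β' = 14 + 48 = 62.
Posterior variance = α'/β'² = 244/3844 = 61/961.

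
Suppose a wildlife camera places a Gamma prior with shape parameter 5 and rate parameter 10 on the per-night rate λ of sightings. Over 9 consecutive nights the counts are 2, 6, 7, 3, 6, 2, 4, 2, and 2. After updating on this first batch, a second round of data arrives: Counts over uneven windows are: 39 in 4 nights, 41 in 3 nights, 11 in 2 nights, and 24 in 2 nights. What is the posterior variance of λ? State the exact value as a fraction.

77/450

Total count: 2 + 6 + 7 + 3 + 6 + 2 + 4 + 2 + 2 = 34.
Total exposure: 9 nights.
After the first batch: Gamma(5 + 34, 10 + 9) = Gamma(39, 19).
Total count: 39 + 41 + 11 + 24 = 115.
Total exposure: 4 + 3 + 2 + 2 = 11 nights.
After the second batch: Gamma(39 + 115, 19 + 11) = Gamma(154, 30).
Posterior variance = α'/β'² = 154/900 = 77/450.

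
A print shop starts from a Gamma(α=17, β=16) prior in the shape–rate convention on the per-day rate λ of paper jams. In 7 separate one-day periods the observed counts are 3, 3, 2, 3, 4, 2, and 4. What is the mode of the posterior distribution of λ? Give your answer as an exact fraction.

37/23

Total count: 3 + 3 + 2 + 3 + 4 + 2 + 4 = 21.
Total exposure: 7 days.
Conjugate update: add total count to the shape and total exposure to the rate, giving Gamma(38, 23).
Posterior mode = (α'−1)/β' = 37/23.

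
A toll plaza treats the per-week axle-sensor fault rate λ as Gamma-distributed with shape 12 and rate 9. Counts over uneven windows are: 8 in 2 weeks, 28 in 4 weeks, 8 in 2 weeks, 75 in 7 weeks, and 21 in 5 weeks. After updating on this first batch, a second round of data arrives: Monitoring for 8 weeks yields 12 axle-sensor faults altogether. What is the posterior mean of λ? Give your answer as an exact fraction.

164/37

Total count: 8 + 28 + 8 + 75 + 21 = 140.
Total exposure: 2 + 4 + 2 + 7 + 5 = 20 weeks.
After the first batch: Gamma(12 + 140, 9 + 20) = Gamma(152, 29).
Total count 12 over total exposure 8 weeks.
After the second batch: Gamma(152 + 12, 29 + 8) = Gamma(164, 37).
Posterior mean = α'/β' = 164/37.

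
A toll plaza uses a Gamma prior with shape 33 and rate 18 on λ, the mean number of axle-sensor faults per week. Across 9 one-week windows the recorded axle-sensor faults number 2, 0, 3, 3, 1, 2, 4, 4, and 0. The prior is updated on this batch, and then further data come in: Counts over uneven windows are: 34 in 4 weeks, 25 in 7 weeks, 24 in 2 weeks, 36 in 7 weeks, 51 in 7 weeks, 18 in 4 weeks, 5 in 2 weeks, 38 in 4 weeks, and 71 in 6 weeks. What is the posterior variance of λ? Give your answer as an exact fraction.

177/2450

Total count: 2 + 0 + 3 + 3 + 1 + 2 + 4 + 4 + 0 = 19.
Total exposure: 9 weeks.
After the first batch: Gamma(33 + 19, 18 + 9) = Gamma(52, 27).
Total count: 34 + 25 + 24 + 36 + 51 + 18 + 5 + 38 + 71 = 302.
Total exposure: 4 + 7 + 2 + 7 + 7 + 4 + 2 + 4 + 6 = 43 weeks.
After the second batch: Gamma(52 + 302, 27 + 43) = Gamma(354, 70).
Posterior variance = α'/β'² = 354/4900 = 177/2450.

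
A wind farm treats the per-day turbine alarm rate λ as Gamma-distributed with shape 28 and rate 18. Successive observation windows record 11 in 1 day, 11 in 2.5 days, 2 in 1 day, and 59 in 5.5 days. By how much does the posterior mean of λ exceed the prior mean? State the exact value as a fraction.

607/252

Total count: 11 + 11 + 2 + 59 = 83.
Total exposure: 1 + 2.5 + 1 + 5.5 = 10 days.
Posterior: α' = 28 + 83 = 111, β' = 18 + 10 = 28.
Posterior mean = 111/28 = 111/28; prior mean = 28/18 = 14/9. Difference = 111/28 − 14/9 = 607/252.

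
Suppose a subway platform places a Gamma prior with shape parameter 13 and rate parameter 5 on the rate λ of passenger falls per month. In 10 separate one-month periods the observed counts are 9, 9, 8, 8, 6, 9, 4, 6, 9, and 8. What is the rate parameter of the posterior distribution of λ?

Total count: 9 + 9 + 8 + 8 + 6 + 9 + 4 + 6 + 9 + 8 = 76.
Total exposure: 10 months.
Conjugate update: add total count to the shape and total exposure to the rate, giving Gamma(89, 15).

15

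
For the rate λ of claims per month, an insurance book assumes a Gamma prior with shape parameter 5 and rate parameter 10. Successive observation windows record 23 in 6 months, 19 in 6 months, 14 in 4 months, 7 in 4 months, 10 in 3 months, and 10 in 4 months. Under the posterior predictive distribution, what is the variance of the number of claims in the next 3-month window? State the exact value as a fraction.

Total count: 23 + 19 + 14 + 7 + 10 + 10 = 83.
Total exposure: 6 + 6 + 4 + 4 + 3 + 4 = 27 months.
Posterior: α' = 5 + 83 = 88, β' = 10 + 27 = 37.
The posterior predictive for a window of length T is Negative Binomial with variance T·α'·(β'+T)/β'² = 3·88·40/1369 = 10560/1369.

10560/1369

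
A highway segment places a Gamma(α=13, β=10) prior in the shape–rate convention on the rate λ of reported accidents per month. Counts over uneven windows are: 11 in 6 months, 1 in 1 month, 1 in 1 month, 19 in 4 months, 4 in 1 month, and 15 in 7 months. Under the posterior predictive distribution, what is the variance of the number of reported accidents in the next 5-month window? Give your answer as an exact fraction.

Total count: 11 + 1 + 1 + 19 + 4 + 15 = 51.
Total exposure: 6 + 1 + 1 + 4 + 1 + 7 = 20 months.
By Gamma–Poisson conjugacy, the posterior is Gamma(α + Σx, β + Σt) = Gamma(13 + 51, 10 + 20) = Gamma(64, 30).
The posterior predictive for a window of length T is Negative Binomial with variance T·α'·(β'+T)/β'² = 5·64·35/900 = 112/9.

112/9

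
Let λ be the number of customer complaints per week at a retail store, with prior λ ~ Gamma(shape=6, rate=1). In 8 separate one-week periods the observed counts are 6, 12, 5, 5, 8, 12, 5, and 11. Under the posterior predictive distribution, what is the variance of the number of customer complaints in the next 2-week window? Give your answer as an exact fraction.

Total count: 6 + 12 + 5 + 5 + 8 + 12 + 5 + 11 = 64.
Total exposure: 8 weeks.
By Gamma–Poisson conjugacy, the posterior is Gamma(α + Σx, β + Σt) = Gamma(6 + 64, 1 + 8) = Gamma(70, 9).
The posterior predictive for a window of length T is Negative Binomial with variance T·α'·(β'+T)/β'² = 2·70·11/81 = 1540/81.

1540/81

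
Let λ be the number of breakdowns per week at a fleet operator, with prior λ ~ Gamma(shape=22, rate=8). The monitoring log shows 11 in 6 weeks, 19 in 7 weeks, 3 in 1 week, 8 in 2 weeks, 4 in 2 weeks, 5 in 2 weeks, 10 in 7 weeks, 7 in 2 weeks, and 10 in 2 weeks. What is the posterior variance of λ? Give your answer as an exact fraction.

11/169

Total count: 11 + 19 + 3 + 8 + 4 + 5 + 10 + 7 + 10 = 77.
Total exposure: 6 + 7 + 1 + 2 + 2 + 2 + 7 + 2 + 2 = 31 weeks.
Gamma(α, β) with Poisson data over total exposure Σt gives posterior Gamma(α+Σx, β+Σt) = Gamma(99, 39).
Posterior variance = α'/β'² = 99/1521 = 11/169.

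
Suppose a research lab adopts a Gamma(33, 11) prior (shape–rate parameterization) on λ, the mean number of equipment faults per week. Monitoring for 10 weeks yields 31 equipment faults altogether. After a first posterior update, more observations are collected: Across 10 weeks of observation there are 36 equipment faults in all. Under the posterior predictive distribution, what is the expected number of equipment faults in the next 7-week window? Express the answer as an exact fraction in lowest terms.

700/31

Total count 31 over total exposure 10 weeks.
After the first batch: Gamma(33 + 31, 11 + 10) = Gamma(64, 21).
Total count 36 over total exposure 10 weeks.
After the second batch: Gamma(64 + 36, 21 + 10) = Gamma(100, 31).
Predictive mean over a 7-week window = T·E[λ|data] = 7·100/31 = 700/31.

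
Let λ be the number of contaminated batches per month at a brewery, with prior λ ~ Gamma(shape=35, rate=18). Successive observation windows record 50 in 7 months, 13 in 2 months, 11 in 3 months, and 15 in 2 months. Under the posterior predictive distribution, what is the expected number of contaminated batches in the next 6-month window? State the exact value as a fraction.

Total count: 50 + 13 + 11 + 15 = 89.
Total exposure: 7 + 2 + 3 + 2 = 14 months.
By Gamma–Poisson conjugacy, the posterior is Gamma(α + Σx, β + Σt) = Gamma(35 + 89, 18 + 14) = Gamma(124, 32).
Predictive mean over a 6-month window = T·E[λ|data] = 6·124/32 = 93/4.

93/4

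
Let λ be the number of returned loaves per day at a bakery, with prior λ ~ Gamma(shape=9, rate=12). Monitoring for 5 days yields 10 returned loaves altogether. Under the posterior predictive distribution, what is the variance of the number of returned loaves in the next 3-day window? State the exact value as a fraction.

1140/289

Total count 10 over total exposure 5 days.
Posterior: α' = 9 + 10 = 19, β' = 12 + 5 = 17.
The posterior predictive for a window of length T is Negative Binomial with variance T·α'·(β'+T)/β'² = 3·19·20/289 = 1140/289.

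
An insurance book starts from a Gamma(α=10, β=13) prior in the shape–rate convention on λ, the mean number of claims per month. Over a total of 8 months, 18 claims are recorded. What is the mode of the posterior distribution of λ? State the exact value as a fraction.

Total count 18 over total exposure 8 months.
By Gamma–Poisson conjugacy, the posterior is Gamma(α + Σx, β + Σt) = Gamma(10 + 18, 13 + 8) = Gamma(28, 21).
Posterior mode = (α'−1)/β' = 27/21 = 9/7.

9/7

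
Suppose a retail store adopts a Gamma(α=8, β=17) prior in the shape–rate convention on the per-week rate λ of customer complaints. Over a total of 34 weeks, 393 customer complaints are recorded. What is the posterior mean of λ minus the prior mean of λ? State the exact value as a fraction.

Total count 393 over total exposure 34 weeks.
Posterior: α' = 8 + 393 = 401, β' = 17 + 34 = 51.
Posterior mean = 401/51 = 401/51; prior mean = 8/17 = 8/17. Difference = 401/51 − 8/17 = 377/51.

377/51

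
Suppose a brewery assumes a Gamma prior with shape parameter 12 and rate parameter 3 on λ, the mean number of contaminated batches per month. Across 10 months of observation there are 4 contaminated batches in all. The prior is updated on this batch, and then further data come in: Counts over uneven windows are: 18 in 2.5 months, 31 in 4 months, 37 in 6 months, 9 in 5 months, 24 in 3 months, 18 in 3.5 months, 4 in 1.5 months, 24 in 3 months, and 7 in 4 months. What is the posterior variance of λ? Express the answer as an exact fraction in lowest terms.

Total count 4 over total exposure 10 months.
After the first batch: Gamma(12 + 4, 3 + 10) = Gamma(16, 13).
Total count: 18 + 31 + 37 + 9 + 24 + 18 + 4 + 24 + 7 = 172.
Total exposure: 2.5 + 4 + 6 + 5 + 3 + 3.5 + 1.5 + 3 + 4 = 32.5 months.
After the second batch: Gamma(16 + 172, 13 + 32.5) = Gamma(188, 91/2).
Posterior variance = α'/β'² = 188/(8281/4) = 752/8281.

752/8281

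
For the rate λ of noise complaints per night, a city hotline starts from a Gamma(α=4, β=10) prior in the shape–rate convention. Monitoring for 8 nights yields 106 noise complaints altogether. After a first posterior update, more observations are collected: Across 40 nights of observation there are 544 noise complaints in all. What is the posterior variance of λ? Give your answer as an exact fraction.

Total count 106 over total exposure 8 nights.
After the first batch: Gamma(4 + 106, 10 + 8) = Gamma(110, 18).
Total count 544 over total exposure 40 nights.
After the second batch: Gamma(110 + 544, 18 + 40) = Gamma(654, 58).
Posterior variance = α'/β'² = 654/3364 = 327/1682.

327/1682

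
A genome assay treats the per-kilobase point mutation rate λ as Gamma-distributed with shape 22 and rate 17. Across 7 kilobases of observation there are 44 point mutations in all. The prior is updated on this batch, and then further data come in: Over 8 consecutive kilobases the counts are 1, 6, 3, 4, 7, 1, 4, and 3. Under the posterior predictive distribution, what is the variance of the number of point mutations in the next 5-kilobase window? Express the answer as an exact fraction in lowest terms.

17575/1024

Total count 44 over total exposure 7 kilobases.
After the first batch: Gamma(22 + 44, 17 + 7) = Gamma(66, 24).
Total count: 1 + 6 + 3 + 4 + 7 + 1 + 4 + 3 = 29.
Total exposure: 8 kilobases.
After the second batch: Gamma(66 + 29, 24 + 8) = Gamma(95, 32).
The posterior predictive for a window of length T is Negative Binomial with variance T·α'·(β'+T)/β'² = 5·95·37/1024 = 17575/1024.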